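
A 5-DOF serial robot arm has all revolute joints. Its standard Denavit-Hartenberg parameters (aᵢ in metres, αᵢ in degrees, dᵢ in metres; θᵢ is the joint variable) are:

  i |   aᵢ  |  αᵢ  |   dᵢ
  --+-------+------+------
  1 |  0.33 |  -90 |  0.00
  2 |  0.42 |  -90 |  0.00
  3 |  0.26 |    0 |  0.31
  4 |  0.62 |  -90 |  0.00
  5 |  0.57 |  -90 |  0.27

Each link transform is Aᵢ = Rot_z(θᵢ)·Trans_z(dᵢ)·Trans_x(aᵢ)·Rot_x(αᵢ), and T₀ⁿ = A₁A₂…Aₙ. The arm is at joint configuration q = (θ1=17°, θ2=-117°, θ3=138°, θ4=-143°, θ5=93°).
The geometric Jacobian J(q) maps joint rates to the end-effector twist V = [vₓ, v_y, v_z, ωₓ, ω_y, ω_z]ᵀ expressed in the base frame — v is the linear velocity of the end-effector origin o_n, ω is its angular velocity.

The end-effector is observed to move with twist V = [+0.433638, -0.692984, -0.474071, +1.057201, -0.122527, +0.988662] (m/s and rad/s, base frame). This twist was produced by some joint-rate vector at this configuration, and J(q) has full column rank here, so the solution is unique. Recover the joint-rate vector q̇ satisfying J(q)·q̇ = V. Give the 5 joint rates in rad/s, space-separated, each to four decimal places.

o_n = [-0.1547, -0.4567, 0.6292]
J₁: ẑ×o_n = [0.4567, -0.1547, 0.0000], ω = ẑ
J2: z=[-0.2924, 0.9563, 0.0000] o=[0.3156, 0.0965, 0.0000] → [0.6017, 0.1840, 0.6115, -0.2924, 0.9563, 0.0000]
J3: z=[0.8521, 0.2605, 0.4540] o=[0.1332, 0.0407, 0.3742] → [0.2923, -0.3480, -0.3488, 0.8521, 0.2605, 0.4540]
J4: z=[0.8521, 0.2605, 0.4540] o=[0.5321, -0.0192, 0.3428] → [0.2732, -0.5559, -0.1938, 0.8521, 0.2605, 0.4540]
J5: z=[0.2534, -0.9642, 0.0777] o=[0.2482, -0.0495, 0.8931] → [0.2861, 0.0356, -0.4917, 0.2534, -0.9642, 0.0777]
q̇ = J⁺·V = [0.4730, -0.2350, 0.1430, 0.9600, 0.1920]

0.4730 -0.2350 0.1430 0.9600 0.1920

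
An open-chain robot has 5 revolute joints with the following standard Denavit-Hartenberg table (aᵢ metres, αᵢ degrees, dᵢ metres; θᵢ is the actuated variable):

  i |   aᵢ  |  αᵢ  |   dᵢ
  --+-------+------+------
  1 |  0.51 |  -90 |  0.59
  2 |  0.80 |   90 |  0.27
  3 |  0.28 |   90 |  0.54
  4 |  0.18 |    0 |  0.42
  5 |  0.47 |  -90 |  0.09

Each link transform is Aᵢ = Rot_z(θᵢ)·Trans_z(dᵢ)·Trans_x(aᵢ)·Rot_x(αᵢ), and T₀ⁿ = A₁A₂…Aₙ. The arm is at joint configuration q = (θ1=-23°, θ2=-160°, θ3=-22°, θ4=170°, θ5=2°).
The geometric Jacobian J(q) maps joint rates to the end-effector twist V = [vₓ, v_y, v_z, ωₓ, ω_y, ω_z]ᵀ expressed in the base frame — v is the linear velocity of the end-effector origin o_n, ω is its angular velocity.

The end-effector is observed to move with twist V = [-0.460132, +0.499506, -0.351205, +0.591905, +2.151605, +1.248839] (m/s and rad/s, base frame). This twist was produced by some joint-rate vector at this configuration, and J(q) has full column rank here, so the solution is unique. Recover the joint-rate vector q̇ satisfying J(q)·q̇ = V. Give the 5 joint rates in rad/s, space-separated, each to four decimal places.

o_n = [0.0070, -0.0757, 0.0850]
J₁: ẑ×o_n = [0.0757, 0.0070, -0.0000], ω = ẑ
J2: z=[0.3907, 0.9205, 0.0000] o=[0.4695, -0.1993, 0.5900] → [-0.4649, 0.1973, 0.4740, 0.3907, 0.9205, 0.0000]
J3: z=[-0.3148, 0.1336, -0.9397] o=[-0.1170, 0.3430, 0.8636] → [-0.4975, -0.3617, 0.1153, -0.3148, 0.1336, -0.9397]
J4: z=[-0.0382, -0.9910, -0.1281] o=[-0.5526, 0.4139, 0.4450] → [0.2940, -0.0855, 0.5733, -0.0382, -0.9910, -0.1281]
J5: z=[-0.0382, -0.9910, -0.1281] o=[-0.4104, 0.0027, 0.3056] → [0.2086, -0.0619, 0.4166, -0.0382, -0.9910, -0.1281]
q̇ = J⁺·V = [0.5250, 0.9110, -0.5790, -0.8410, -0.5620]

0.5250 0.9110 -0.5790 -0.8410 -0.5620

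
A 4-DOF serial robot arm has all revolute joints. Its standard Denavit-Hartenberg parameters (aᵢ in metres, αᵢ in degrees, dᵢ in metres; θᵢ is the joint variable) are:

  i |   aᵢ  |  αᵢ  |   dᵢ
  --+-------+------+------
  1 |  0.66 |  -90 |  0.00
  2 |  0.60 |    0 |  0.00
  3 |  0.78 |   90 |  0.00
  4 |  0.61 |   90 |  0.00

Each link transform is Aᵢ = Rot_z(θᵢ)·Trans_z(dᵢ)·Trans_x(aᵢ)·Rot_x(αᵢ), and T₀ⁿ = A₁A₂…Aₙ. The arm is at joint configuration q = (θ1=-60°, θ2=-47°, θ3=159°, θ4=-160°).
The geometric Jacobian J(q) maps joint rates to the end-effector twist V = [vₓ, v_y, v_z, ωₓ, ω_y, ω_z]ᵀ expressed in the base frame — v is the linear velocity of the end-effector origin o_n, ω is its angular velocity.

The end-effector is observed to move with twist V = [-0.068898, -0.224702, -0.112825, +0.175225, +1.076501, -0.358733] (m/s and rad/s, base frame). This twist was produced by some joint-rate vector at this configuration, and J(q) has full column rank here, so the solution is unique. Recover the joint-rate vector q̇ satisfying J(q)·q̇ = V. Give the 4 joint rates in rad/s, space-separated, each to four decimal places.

o_n = [0.3152, -0.9632, 0.2471]
J₁: ẑ×o_n = [0.9632, 0.3152, -0.0000], ω = ẑ
J2: z=[0.8660, 0.5000, 0.0000] o=[0.3300, -0.5716, 0.0000] → [0.1235, -0.2140, -0.3317, 0.8660, 0.5000, 0.0000]
J3: z=[0.8660, 0.5000, 0.0000] o=[0.5346, -0.9260, 0.4388] → [-0.0959, 0.1660, 0.0775, 0.8660, 0.5000, 0.0000]
J4: z=[0.4636, -0.8030, -0.3746] o=[0.3885, -0.6729, -0.2844] → [-0.5355, -0.2189, -0.1934, 0.4636, -0.8030, -0.3746]
q̇ = J⁺·V = [-0.7000, 0.8370, -0.1470, -0.9110]

-0.7000 0.8370 -0.1470 -0.9110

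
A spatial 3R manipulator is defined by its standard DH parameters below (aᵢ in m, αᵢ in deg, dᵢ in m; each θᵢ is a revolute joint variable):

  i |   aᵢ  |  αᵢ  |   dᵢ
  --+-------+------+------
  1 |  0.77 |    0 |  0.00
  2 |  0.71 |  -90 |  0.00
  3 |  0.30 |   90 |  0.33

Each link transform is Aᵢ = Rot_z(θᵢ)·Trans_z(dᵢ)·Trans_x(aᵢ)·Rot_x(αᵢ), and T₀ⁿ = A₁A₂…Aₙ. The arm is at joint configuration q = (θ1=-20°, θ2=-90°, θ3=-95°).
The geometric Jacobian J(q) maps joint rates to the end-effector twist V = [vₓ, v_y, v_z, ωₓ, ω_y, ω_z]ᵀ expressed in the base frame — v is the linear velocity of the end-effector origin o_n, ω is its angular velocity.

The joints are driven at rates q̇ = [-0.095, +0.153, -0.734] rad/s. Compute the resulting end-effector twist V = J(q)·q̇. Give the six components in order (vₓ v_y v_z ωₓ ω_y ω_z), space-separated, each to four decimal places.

o_n = [0.7998, -1.0188, 0.2989]
J₁: ẑ×o_n = [1.0188, 0.7998, -0.0000], ω = ẑ
J2: z=[0.0000, 0.0000, 1.0000] o=[0.7236, -0.2634, 0.0000] → [0.7555, 0.0762, -0.0000, 0.0000, 0.0000, 1.0000]
J3: z=[0.9397, -0.3420, 0.0000] o=[0.4807, -0.9305, 0.0000] → [-0.1022, -0.2808, 0.0261, 0.9397, -0.3420, 0.0000]
V = J·q̇ = [0.0938, 0.1418, -0.0192, -0.6897, 0.2510, 0.0580]

0.0938 0.1418 -0.0192 -0.6897 0.2510 0.0580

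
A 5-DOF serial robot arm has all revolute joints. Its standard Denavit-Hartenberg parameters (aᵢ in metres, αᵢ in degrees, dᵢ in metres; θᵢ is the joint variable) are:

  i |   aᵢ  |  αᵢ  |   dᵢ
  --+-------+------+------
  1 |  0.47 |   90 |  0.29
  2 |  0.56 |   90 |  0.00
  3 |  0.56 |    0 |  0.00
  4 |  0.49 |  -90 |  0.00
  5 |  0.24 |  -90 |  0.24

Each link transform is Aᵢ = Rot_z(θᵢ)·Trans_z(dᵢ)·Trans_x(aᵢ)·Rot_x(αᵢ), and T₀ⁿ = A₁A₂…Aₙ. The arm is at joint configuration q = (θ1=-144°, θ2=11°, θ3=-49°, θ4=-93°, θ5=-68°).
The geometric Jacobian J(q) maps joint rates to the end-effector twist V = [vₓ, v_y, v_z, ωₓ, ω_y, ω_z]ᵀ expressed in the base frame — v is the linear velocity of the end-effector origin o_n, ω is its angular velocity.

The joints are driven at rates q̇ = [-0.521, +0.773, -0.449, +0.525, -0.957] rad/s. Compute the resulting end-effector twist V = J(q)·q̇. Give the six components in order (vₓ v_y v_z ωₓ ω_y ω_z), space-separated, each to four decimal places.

-0.8090 0.0621 0.4212 -0.4414 1.5669 -0.7080

o_n = [-0.3361, -1.4417, 0.1895]
J₁: ẑ×o_n = [1.4417, -0.3361, 0.0000], ω = ẑ
J2: z=[-0.5878, 0.8090, 0.0000] o=[-0.3802, -0.2763, 0.2900] → [-0.0813, -0.0591, 0.6493, -0.5878, 0.8090, 0.0000]
J3: z=[-0.1544, -0.1122, -0.9816] o=[-0.8250, -0.5994, 0.3969] → [-0.8036, -0.5119, 0.1849, -0.1544, -0.1122, -0.9816]
J4: z=[-0.1544, -0.1122, -0.9816] o=[-0.8683, -1.1533, 0.4670] → [-0.2520, -0.5653, 0.1042, -0.1544, -0.1122, -0.9816]
J5: z=[-0.0257, -0.9927, 0.1175] o=[-0.3843, -1.1745, 0.3933] → [0.2337, 0.0004, 0.0548, -0.0257, -0.9927, 0.1175]
V = J·q̇ = [-0.8090, 0.0621, 0.4212, -0.4414, 1.5669, -0.7080]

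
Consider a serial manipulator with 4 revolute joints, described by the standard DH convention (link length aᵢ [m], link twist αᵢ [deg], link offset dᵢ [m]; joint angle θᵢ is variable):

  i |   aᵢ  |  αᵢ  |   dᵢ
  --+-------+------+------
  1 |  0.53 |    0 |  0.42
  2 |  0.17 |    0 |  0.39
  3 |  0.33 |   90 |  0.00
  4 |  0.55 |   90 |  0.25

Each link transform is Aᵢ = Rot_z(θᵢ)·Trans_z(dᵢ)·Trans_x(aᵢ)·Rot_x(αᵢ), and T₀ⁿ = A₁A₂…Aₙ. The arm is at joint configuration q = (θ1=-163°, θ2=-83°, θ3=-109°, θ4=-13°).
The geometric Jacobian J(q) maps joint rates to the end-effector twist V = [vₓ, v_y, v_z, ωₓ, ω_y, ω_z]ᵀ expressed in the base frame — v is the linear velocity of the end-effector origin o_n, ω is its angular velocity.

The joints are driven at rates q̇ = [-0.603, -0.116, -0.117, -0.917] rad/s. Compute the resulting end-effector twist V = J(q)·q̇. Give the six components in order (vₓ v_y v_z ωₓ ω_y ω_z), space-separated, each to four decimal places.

o_n = [0.3084, -0.1732, 0.6863]
J₁: ẑ×o_n = [0.1732, 0.3084, -0.0000], ω = ẑ
J2: z=[0.0000, 0.0000, 1.0000] o=[-0.5068, -0.1550, 0.4200] → [0.0183, 0.8153, -0.0000, 0.0000, 0.0000, 1.0000]
J3: z=[0.0000, 0.0000, 1.0000] o=[-0.5760, 0.0003, 0.8100] → [0.1736, 0.8844, -0.0000, 0.0000, 0.0000, 1.0000]
J4: z=[0.0872, -0.9962, 0.0000] o=[-0.2472, 0.0291, 0.8100] → [0.1233, 0.0108, 0.5359, 0.0872, -0.9962, 0.0000]
V = J·q̇ = [-0.2399, -0.3939, -0.4914, -0.0799, 0.9135, -0.8360]

-0.2399 -0.3939 -0.4914 -0.0799 0.9135 -0.8360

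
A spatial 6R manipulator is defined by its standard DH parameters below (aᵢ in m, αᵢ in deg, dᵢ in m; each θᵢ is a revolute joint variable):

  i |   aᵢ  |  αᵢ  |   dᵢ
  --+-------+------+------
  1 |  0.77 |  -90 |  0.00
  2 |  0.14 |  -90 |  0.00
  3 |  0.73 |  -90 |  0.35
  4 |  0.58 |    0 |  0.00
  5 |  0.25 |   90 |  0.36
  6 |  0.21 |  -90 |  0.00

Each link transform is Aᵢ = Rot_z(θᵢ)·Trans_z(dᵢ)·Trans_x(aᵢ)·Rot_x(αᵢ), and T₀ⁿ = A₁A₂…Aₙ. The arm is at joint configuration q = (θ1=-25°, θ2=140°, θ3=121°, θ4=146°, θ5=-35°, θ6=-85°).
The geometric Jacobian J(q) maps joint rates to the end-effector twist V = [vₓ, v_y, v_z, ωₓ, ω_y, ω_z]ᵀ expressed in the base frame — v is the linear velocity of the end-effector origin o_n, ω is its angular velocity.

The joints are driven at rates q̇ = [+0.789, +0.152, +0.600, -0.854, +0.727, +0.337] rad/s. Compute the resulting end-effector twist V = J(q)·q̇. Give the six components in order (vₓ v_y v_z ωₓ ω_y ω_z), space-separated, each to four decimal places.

o_n = [0.8535, -0.4570, -0.1285]
J₁: ẑ×o_n = [0.4570, 0.8535, -0.0000], ω = ẑ
J2: z=[0.4226, 0.9063, 0.0000] o=[0.6979, -0.3254, 0.0000] → [-0.1164, 0.0543, -0.1966, 0.4226, 0.9063, 0.0000]
J3: z=[-0.5826, 0.2717, 0.7660] o=[0.6007, -0.2801, -0.0900] → [0.1251, 0.1713, 0.0344, -0.5826, 0.2717, 0.7660]
J4: z=[0.8128, 0.1893, 0.5510] o=[0.3933, -0.8738, 0.4198] → [-0.3334, 0.6991, 0.2517, 0.8128, 0.1893, 0.5510]
J5: z=[0.8128, 0.1893, 0.5510] o=[0.5845, -0.5082, 0.0122] → [-0.0548, 0.2625, -0.0093, 0.8128, 0.1893, 0.5510]
J6: z=[0.2044, -0.9783, 0.0345] o=[1.0135, -0.4189, 0.0021] → [0.1290, 0.0212, -0.1643, 0.2044, -0.9783, 0.0345]
V = J·q̇ = [0.7063, 0.3853, -0.2863, -0.3196, -0.0530, 1.1903]

0.7063 0.3853 -0.2863 -0.3196 -0.0530 1.1903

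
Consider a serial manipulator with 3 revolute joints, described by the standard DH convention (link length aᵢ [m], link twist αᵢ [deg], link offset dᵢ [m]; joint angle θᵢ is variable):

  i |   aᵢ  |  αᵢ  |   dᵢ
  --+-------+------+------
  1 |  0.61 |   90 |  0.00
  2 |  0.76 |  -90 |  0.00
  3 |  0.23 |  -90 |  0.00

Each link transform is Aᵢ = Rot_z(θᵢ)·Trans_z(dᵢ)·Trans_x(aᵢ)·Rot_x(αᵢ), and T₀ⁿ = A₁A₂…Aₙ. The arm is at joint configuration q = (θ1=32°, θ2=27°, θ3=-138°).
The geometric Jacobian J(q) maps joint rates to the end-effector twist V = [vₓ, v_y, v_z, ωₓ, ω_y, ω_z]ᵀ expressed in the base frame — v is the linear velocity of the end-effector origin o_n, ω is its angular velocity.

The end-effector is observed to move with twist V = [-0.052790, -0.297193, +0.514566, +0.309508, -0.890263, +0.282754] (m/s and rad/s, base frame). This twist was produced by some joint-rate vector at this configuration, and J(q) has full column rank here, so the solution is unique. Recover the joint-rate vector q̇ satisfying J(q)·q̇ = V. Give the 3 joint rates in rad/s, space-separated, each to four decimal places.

-0.1280 0.9190 0.4610

o_n = [1.0440, 0.4709, 0.2674]
J₁: ẑ×o_n = [-0.4709, 1.0440, 0.0000], ω = ẑ
J2: z=[0.5299, -0.8480, 0.0000] o=[0.5173, 0.3233, 0.0000] → [-0.2268, -0.1417, 0.5249, 0.5299, -0.8480, 0.0000]
J3: z=[-0.3850, -0.2406, 0.8910] o=[1.0916, 0.6821, 0.3450] → [0.2069, -0.0723, 0.0699, -0.3850, -0.2406, 0.8910]
q̇ = J⁺·V = [-0.1280, 0.9190, 0.4610]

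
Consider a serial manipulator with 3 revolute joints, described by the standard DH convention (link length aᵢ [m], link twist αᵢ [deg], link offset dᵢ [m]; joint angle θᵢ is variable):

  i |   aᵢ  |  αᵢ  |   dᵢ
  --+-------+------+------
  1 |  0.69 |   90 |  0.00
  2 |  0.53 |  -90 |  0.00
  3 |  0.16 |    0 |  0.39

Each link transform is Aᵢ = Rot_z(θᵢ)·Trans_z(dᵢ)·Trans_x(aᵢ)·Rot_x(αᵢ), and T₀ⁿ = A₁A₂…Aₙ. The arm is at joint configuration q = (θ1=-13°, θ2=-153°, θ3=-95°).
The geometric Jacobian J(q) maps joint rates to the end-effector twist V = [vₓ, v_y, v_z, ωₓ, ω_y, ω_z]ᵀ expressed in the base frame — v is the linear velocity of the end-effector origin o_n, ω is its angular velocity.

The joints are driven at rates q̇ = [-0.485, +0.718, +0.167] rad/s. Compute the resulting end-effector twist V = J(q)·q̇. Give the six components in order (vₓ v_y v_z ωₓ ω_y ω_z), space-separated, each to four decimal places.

o_n = [0.3610, -0.2469, -0.5818]
J₁: ẑ×o_n = [0.2469, 0.3610, -0.0000], ω = ẑ
J2: z=[-0.2250, -0.9744, 0.0000] o=[0.6723, -0.1552, 0.0000] → [0.5669, -0.1309, -0.2828, -0.2250, -0.9744, 0.0000]
J3: z=[0.4424, -0.1021, -0.8910] o=[0.2122, -0.0490, -0.2406] → [-0.1415, 0.0184, -0.0724, 0.4424, -0.1021, -0.8910]
V = J·q̇ = [0.2636, -0.2660, -0.2151, -0.0876, -0.7167, -0.6338]

0.2636 -0.2660 -0.2151 -0.0876 -0.7167 -0.6338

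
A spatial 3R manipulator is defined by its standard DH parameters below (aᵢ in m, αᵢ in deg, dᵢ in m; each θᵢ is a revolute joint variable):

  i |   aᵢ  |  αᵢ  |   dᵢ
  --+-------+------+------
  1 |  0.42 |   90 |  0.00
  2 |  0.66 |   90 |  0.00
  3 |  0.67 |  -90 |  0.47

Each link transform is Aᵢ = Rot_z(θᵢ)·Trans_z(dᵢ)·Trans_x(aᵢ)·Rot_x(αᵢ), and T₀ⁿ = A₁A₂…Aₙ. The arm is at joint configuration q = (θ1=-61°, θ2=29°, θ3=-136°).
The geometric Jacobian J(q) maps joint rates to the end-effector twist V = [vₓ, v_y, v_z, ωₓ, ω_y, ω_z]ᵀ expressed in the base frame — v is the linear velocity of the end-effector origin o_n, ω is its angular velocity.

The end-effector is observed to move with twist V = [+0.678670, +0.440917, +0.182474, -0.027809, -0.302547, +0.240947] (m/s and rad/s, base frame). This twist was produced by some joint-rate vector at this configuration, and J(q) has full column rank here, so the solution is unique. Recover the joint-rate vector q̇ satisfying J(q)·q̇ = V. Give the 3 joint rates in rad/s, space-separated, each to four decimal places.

o_n = [0.7966, -0.4772, -0.3248]
J₁: ẑ×o_n = [0.4772, 0.7966, -0.0000], ω = ẑ
J2: z=[-0.8746, -0.4848, 0.0000] o=[0.2036, -0.3673, 0.0000] → [0.1574, -0.2840, 0.3836, -0.8746, -0.4848, 0.0000]
J3: z=[0.2350, -0.4240, -0.8746] o=[0.4835, -0.8722, 0.3200] → [0.6189, -0.1224, 0.2256, 0.2350, -0.4240, -0.8746]
q̇ = J⁺·V = [0.6940, 0.1710, 0.5180]

0.6940 0.1710 0.5180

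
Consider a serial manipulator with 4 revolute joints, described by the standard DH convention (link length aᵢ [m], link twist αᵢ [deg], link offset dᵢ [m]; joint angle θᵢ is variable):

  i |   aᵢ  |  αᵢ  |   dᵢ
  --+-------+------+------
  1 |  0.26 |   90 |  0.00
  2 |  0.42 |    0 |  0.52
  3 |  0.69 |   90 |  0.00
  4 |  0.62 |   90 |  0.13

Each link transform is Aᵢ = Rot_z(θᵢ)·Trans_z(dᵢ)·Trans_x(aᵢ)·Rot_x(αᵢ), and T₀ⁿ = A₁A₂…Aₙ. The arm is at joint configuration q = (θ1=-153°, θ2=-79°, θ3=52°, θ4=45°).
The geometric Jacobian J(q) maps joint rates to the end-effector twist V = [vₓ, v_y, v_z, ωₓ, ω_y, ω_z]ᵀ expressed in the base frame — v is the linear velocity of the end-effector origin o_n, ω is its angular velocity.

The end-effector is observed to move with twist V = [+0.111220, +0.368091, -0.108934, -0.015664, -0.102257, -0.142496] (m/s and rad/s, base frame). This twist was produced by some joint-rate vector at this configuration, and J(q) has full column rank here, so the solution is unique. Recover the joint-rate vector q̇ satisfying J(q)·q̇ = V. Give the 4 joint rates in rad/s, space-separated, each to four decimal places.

o_n = [-1.5814, 0.2699, -1.0404]
J₁: ẑ×o_n = [-0.2699, -1.5814, 0.0000], ω = ẑ
J2: z=[-0.4540, 0.8910, 0.0000] o=[-0.2317, -0.1180, 0.0000] → [-0.9270, -0.4723, 1.0265, -0.4540, 0.8910, 0.0000]
J3: z=[-0.4540, 0.8910, 0.0000] o=[-0.5391, 0.3089, -0.4123] → [-0.5597, -0.2852, 0.9464, -0.4540, 0.8910, 0.0000]
J4: z=[0.4045, 0.2061, -0.8910] o=[-1.0869, 0.0298, -0.7255] → [0.1490, 0.5680, 0.1990, 0.4045, 0.2061, -0.8910]
q̇ = J⁺·V = [-0.2610, -0.0370, -0.0470, -0.1330]

-0.2610 -0.0370 -0.0470 -0.1330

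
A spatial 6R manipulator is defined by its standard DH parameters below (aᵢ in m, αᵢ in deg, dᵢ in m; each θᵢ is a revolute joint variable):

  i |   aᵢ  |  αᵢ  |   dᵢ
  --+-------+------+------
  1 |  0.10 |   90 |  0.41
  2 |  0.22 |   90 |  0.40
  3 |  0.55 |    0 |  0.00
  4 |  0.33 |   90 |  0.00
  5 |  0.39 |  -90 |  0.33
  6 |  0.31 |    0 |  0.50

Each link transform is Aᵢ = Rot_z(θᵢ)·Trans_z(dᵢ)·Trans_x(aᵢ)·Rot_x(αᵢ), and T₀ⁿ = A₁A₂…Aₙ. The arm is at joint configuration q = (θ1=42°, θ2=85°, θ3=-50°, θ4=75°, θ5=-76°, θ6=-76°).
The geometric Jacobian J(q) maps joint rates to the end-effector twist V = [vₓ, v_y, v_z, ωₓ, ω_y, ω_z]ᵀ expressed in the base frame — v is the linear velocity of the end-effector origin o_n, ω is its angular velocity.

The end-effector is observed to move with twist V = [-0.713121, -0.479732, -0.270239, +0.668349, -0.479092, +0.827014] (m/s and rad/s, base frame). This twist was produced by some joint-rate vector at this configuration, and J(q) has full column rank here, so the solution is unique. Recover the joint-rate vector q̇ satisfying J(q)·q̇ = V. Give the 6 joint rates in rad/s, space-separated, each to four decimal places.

o_n = [-0.1958, 0.0942, 2.1132]
J₁: ẑ×o_n = [-0.0942, -0.1958, 0.0000], ω = ẑ
J2: z=[0.6691, -0.7431, 0.0000] o=[0.0743, 0.0669, 0.4100] → [-1.2657, -1.1397, -0.1825, 0.6691, -0.7431, 0.0000]
J3: z=[0.7403, 0.6666, -0.0872] o=[0.3562, -0.2175, 0.6292] → [1.0164, -1.0506, 0.5987, 0.7403, 0.6666, -0.0872]
J4: z=[0.7403, 0.6666, -0.0872] o=[0.0972, 0.1162, 0.9814] → [0.7526, -0.8124, 0.1790, 0.7403, 0.6666, -0.0872]
J5: z=[-0.5791, 0.6982, 0.4210] o=[0.2099, 0.0300, 1.2793] → [0.5552, 0.3121, 0.2461, -0.5791, 0.6982, 0.4210]
J6: z=[0.5104, -0.0922, 0.8550] o=[-0.2291, -0.0165, 1.5364] → [-0.1478, -0.2659, 0.0596, 0.5104, -0.0922, 0.8550]
q̇ = J⁺·V = [0.4320, 0.1900, -0.4220, 0.4060, -0.3830, 0.6490]

0.4320 0.1900 -0.4220 0.4060 -0.3830 0.6490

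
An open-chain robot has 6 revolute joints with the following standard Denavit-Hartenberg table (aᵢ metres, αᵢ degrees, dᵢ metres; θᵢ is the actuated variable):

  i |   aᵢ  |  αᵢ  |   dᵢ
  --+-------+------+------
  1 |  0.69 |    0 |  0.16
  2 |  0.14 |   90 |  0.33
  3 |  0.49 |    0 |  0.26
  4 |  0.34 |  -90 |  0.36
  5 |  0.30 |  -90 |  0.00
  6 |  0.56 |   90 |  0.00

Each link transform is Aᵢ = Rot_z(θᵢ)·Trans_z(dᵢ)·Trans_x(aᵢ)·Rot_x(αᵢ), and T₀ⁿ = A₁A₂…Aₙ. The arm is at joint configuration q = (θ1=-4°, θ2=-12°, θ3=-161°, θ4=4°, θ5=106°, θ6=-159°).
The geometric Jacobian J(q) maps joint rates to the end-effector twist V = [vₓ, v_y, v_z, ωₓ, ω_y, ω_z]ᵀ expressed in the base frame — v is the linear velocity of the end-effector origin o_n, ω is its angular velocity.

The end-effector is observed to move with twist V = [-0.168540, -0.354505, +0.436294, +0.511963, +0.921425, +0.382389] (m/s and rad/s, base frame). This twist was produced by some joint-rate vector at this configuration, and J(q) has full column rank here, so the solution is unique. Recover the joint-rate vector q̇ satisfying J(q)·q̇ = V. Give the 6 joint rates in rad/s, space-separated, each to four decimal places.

-0.3270 0.6800 -0.5050 -0.5880 0.0660 0.2400

o_n = [-0.1322, -0.6806, -0.0111]
J₁: ẑ×o_n = [0.6806, -0.1322, 0.0000], ω = ẑ
J2: z=[0.0000, 0.0000, 1.0000] o=[0.6883, -0.0481, 0.1600] → [0.6325, -0.8205, 0.0000, 0.0000, 0.0000, 1.0000]
J3: z=[-0.2756, -0.9613, 0.0000] o=[0.8229, -0.0867, 0.4900] → [0.4817, -0.1381, -0.7544, -0.2756, -0.9613, 0.0000]
J4: z=[-0.2756, -0.9613, 0.0000] o=[0.3059, -0.2089, 0.3305] → [0.3283, -0.0942, -0.2911, -0.2756, -0.9613, 0.0000]
J5: z=[0.3756, -0.1077, -0.9205] o=[-0.0942, -0.4687, 0.1976] → [-0.1726, 0.1134, -0.0837, 0.3756, -0.1077, -0.9205]
J6: z=[0.7746, -0.5089, 0.3756] o=[0.0585, -0.2125, 0.2299] → [0.2985, 0.1151, -0.4596, 0.7746, -0.5089, 0.3756]
q̇ = J⁺·V = [-0.3270, 0.6800, -0.5050, -0.5880, 0.0660, 0.2400]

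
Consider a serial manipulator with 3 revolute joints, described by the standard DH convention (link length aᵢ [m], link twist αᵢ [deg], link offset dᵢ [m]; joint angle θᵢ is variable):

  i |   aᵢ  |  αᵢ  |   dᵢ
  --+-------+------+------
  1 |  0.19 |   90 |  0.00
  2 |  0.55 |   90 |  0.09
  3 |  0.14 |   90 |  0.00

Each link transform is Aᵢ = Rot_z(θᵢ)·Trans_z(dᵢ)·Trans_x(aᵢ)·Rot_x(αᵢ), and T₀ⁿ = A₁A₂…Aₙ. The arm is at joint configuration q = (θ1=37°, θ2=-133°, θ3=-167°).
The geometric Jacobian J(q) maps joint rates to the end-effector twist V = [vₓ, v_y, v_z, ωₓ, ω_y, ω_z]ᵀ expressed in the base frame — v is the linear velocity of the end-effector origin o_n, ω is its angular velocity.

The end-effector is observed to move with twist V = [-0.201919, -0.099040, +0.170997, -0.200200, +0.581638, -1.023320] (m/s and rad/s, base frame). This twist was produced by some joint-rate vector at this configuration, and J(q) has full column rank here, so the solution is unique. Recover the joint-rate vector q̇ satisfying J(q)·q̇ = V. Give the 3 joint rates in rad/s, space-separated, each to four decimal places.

-0.8460 -0.5850 -0.2600

o_n = [-0.0383, -0.1021, -0.3025]
J₁: ẑ×o_n = [0.1021, -0.0383, 0.0000], ω = ẑ
J2: z=[0.6018, -0.7986, 0.0000] o=[0.1517, 0.1143, 0.0000] → [0.2416, 0.1820, -0.2821, 0.6018, -0.7986, 0.0000]
J3: z=[-0.5841, -0.4401, 0.6820] o=[-0.0937, -0.1833, -0.4022] → [-0.0992, 0.0960, -0.0230, -0.5841, -0.4401, 0.6820]
q̇ = J⁺·V = [-0.8460, -0.5850, -0.2600]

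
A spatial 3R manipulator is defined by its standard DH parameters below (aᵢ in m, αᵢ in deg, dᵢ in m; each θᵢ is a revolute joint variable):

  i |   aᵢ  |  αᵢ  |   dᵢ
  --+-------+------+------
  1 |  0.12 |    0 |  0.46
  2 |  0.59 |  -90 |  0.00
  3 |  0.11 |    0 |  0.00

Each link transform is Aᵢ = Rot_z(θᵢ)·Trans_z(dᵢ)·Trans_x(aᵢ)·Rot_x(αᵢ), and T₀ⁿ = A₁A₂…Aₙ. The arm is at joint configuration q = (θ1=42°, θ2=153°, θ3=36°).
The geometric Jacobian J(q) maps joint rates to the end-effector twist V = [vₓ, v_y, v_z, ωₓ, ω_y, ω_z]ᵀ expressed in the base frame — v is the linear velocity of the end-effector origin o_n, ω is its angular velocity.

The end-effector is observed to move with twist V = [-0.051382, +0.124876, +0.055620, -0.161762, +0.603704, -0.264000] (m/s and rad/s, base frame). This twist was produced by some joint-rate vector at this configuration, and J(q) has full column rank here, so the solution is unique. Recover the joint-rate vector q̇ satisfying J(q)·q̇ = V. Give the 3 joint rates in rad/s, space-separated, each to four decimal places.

-0.4240 0.1600 -0.6250

o_n = [-0.5667, -0.0954, 0.3953]
J₁: ẑ×o_n = [0.0954, -0.5667, 0.0000], ω = ẑ
J2: z=[0.0000, 0.0000, 1.0000] o=[0.0892, 0.0803, 0.4600] → [0.1757, -0.6559, 0.0000, 0.0000, 0.0000, 1.0000]
J3: z=[0.2588, -0.9659, 0.0000] o=[-0.4807, -0.0724, 0.4600] → [0.0625, 0.0167, -0.0890, 0.2588, -0.9659, 0.0000]
q̇ = J⁺·V = [-0.4240, 0.1600, -0.6250]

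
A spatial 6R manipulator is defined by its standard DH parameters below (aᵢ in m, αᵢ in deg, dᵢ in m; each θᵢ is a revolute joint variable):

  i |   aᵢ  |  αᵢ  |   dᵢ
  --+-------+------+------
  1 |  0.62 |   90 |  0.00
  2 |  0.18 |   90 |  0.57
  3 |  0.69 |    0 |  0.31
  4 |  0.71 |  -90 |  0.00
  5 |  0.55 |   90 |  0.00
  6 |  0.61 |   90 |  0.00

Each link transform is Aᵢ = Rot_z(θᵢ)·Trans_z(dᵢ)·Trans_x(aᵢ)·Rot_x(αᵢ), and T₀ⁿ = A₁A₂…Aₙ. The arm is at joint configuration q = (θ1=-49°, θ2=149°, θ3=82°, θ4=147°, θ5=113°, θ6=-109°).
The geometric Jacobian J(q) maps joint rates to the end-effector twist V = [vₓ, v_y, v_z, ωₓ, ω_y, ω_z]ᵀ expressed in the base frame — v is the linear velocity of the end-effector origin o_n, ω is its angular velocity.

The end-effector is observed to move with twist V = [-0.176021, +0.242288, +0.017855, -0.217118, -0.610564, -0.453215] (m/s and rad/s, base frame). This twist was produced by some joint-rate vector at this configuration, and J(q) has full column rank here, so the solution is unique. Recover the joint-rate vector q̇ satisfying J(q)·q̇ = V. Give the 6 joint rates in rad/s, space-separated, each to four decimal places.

-0.1180 -0.2400 -0.4930 0.2360 -0.8640 -0.3420

o_n = [-0.2022, -1.5957, -0.2871]
J₁: ẑ×o_n = [1.5957, -0.2022, 0.0000], ω = ẑ
J2: z=[-0.7547, -0.6561, 0.0000] o=[0.4068, -0.4679, 0.0000] → [0.1883, -0.2167, 0.4516, -0.7547, -0.6561, 0.0000]
J3: z=[0.3379, -0.3887, 0.8572] o=[-0.1247, -0.7254, 0.0927] → [0.8936, 0.0619, -0.3242, 0.3379, -0.3887, 0.8572]
J4: z=[0.3379, -0.3887, 0.8572] o=[-0.5896, -1.2321, 0.4079] → [0.5818, 0.5669, 0.0277, 0.3379, -0.3887, 0.8572]
J5: z=[0.0707, 0.9186, 0.3887] o=[0.0768, -1.1819, 0.1680] → [-0.2572, -0.0762, 0.2270, 0.0707, 0.9186, 0.3887]
J6: z=[0.7319, 0.2170, -0.6460] o=[-0.2960, -1.0003, -0.1934] → [-0.4049, 0.0080, -0.4561, 0.7319, 0.2170, -0.6460]
q̇ = J⁺·V = [-0.1180, -0.2400, -0.4930, 0.2360, -0.8640, -0.3420]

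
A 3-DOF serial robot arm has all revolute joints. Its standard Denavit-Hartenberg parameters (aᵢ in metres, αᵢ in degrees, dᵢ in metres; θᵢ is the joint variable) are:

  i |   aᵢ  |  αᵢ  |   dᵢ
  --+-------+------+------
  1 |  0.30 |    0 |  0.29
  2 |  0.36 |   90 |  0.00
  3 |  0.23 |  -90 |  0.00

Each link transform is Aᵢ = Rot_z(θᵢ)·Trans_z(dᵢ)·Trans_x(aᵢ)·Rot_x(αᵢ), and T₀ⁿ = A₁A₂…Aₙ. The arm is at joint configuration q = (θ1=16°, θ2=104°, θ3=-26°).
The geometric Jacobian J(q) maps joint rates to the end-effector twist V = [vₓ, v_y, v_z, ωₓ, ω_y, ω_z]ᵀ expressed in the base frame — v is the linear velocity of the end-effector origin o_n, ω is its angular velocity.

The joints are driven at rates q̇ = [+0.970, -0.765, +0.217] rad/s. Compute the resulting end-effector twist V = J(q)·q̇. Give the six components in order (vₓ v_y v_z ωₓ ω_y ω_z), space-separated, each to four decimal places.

o_n = [0.0050, 0.5735, 0.1892]
J₁: ẑ×o_n = [-0.5735, 0.0050, 0.0000], ω = ẑ
J2: z=[0.0000, 0.0000, 1.0000] o=[0.2884, 0.0827, 0.2900] → [-0.4908, -0.2834, 0.0000, 0.0000, 0.0000, 1.0000]
J3: z=[0.8660, 0.5000, 0.0000] o=[0.1084, 0.3945, 0.2900] → [-0.0504, 0.0873, 0.2067, 0.8660, 0.5000, 0.0000]
V = J·q̇ = [-0.1918, 0.2406, 0.0449, 0.1879, 0.1085, 0.2050]

-0.1918 0.2406 0.0449 0.1879 0.1085 0.2050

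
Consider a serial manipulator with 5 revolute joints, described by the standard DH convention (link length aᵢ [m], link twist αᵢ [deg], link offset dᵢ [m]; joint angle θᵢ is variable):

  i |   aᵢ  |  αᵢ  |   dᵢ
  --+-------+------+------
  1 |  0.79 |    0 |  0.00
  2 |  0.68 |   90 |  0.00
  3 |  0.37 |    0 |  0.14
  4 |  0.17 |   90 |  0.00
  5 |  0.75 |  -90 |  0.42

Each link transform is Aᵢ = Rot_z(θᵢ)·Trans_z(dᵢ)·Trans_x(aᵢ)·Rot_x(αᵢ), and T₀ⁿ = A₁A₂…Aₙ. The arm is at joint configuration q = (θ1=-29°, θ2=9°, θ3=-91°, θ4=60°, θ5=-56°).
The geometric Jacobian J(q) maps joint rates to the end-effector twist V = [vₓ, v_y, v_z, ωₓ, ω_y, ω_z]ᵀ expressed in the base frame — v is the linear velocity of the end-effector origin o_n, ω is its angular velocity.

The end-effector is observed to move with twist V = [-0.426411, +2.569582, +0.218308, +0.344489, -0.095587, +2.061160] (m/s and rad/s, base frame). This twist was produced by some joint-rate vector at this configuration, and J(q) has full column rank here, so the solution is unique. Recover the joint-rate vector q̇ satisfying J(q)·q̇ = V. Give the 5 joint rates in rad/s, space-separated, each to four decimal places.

o_n = [1.7601, -0.2594, -1.0335]
J₁: ẑ×o_n = [0.2594, 1.7601, -0.0000], ω = ẑ
J2: z=[0.0000, 0.0000, 1.0000] o=[0.6909, -0.3830, 0.0000] → [-0.1236, 1.0692, 0.0000, 0.0000, 0.0000, 1.0000]
J3: z=[-0.3420, -0.9397, 0.0000] o=[1.3299, -0.6156, 0.0000] → [0.9712, -0.3535, 0.2824, -0.3420, -0.9397, 0.0000]
J4: z=[-0.3420, -0.9397, 0.0000] o=[1.2760, -0.7449, -0.3699] → [0.6236, -0.2270, 0.2889, -0.3420, -0.9397, 0.0000]
J5: z=[-0.4840, 0.1762, -0.8572] o=[1.4129, -0.7948, -0.4575] → [0.3574, -0.5764, -0.3202, -0.4840, 0.1762, -0.8572]
q̇ = J⁺·V = [0.7250, 0.7430, -0.7420, 0.7140, -0.6920]

0.7250 0.7430 -0.7420 0.7140 -0.6920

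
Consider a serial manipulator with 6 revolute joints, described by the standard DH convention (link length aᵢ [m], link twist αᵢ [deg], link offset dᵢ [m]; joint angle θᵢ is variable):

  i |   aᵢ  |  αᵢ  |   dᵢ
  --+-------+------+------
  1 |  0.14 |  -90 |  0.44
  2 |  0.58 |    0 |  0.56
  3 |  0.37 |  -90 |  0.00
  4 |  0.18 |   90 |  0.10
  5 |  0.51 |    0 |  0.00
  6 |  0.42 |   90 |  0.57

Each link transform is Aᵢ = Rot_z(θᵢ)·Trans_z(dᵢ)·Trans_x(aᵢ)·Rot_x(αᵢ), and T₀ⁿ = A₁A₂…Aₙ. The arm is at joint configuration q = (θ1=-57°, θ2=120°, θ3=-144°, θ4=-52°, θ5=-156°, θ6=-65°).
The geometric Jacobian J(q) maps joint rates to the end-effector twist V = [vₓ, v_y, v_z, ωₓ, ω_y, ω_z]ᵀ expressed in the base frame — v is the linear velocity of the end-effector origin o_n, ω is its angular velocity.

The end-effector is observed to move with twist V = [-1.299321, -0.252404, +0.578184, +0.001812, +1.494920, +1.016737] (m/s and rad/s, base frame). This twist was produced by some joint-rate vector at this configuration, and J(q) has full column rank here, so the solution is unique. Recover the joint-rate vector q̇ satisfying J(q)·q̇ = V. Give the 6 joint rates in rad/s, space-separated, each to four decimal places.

o_n = [0.0970, 0.6509, -0.3990]
J₁: ẑ×o_n = [-0.6509, 0.0970, 0.0000], ω = ẑ
J2: z=[0.8387, 0.5446, 0.0000] o=[0.0762, -0.1174, 0.4400] → [-0.4570, 0.7037, 0.6330, 0.8387, 0.5446, 0.0000]
J3: z=[0.8387, 0.5446, 0.0000] o=[0.3880, 0.4308, -0.0623] → [-0.1834, 0.2824, 0.3430, 0.8387, 0.5446, 0.0000]
J4: z=[0.2215, -0.3411, -0.9135] o=[0.5721, 0.1473, 0.0882] → [0.6262, 0.5419, -0.0505, 0.2215, -0.3411, -0.9135]
J5: z=[0.1243, 0.9391, -0.3205] o=[0.7683, 0.1056, 0.0419] → [-0.2393, 0.2700, 0.6981, 0.1243, 0.9391, -0.3205]
J6: z=[0.1243, 0.9391, -0.3205] o=[0.2717, 0.1961, 0.1148] → [-0.3367, 0.1198, 0.2206, 0.1243, 0.9391, -0.3205]
q̇ = J⁺·V = [0.4930, -0.0180, 0.1060, -0.9880, 0.5080, 0.6740]

0.4930 -0.0180 0.1060 -0.9880 0.5080 0.6740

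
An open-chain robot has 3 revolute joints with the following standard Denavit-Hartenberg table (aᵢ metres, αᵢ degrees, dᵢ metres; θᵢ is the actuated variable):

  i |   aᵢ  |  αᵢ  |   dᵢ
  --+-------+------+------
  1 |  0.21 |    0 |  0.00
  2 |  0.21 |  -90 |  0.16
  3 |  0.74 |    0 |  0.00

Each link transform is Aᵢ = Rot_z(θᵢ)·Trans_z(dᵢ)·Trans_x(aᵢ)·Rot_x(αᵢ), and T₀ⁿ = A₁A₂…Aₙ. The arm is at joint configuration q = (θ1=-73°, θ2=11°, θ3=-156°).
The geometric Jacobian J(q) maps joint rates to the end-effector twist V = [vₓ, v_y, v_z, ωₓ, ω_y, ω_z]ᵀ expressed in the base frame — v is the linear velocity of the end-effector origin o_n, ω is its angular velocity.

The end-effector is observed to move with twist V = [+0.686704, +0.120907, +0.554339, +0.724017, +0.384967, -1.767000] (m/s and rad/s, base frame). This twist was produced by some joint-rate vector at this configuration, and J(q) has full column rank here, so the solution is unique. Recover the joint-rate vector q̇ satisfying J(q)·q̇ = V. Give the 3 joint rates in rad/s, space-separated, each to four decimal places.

o_n = [-0.1574, 0.2107, 0.4610]
J₁: ẑ×o_n = [-0.2107, -0.1574, 0.0000], ω = ẑ
J2: z=[0.0000, 0.0000, 1.0000] o=[0.0614, -0.2008, 0.0000] → [-0.4115, -0.2188, 0.0000, 0.0000, 0.0000, 1.0000]
J3: z=[0.8829, 0.4695, 0.0000] o=[0.1600, -0.3862, 0.1600] → [0.1413, -0.2658, 0.6760, 0.8829, 0.4695, 0.0000]
q̇ = J⁺·V = [-0.7780, -0.9890, 0.8200]

-0.7780 -0.9890 0.8200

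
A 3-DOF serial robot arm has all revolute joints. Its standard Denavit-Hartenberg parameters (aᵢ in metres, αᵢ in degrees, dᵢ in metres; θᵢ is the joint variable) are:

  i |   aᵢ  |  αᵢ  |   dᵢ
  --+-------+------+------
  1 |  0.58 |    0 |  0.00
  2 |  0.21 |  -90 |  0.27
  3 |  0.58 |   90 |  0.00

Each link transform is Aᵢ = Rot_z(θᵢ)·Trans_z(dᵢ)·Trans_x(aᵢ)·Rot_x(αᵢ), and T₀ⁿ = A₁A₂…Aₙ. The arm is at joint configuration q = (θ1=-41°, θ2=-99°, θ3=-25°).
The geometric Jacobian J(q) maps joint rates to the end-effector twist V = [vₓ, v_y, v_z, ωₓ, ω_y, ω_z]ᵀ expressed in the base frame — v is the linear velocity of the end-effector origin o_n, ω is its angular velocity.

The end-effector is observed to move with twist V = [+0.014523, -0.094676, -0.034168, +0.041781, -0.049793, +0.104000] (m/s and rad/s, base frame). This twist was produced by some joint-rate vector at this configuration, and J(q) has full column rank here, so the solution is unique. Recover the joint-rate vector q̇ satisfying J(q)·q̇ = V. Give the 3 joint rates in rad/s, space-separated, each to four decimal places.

-0.0590 0.1630 0.0650

o_n = [-0.1258, -0.8534, 0.5151]
J₁: ẑ×o_n = [0.8534, -0.1258, 0.0000], ω = ẑ
J2: z=[0.0000, 0.0000, 1.0000] o=[0.4377, -0.3805, 0.0000] → [0.4729, -0.5635, 0.0000, 0.0000, 0.0000, 1.0000]
J3: z=[0.6428, -0.7660, 0.0000] o=[0.2769, -0.5155, 0.2700] → [-0.1878, -0.1576, -0.5257, 0.6428, -0.7660, 0.0000]
q̇ = J⁺·V = [-0.0590, 0.1630, 0.0650]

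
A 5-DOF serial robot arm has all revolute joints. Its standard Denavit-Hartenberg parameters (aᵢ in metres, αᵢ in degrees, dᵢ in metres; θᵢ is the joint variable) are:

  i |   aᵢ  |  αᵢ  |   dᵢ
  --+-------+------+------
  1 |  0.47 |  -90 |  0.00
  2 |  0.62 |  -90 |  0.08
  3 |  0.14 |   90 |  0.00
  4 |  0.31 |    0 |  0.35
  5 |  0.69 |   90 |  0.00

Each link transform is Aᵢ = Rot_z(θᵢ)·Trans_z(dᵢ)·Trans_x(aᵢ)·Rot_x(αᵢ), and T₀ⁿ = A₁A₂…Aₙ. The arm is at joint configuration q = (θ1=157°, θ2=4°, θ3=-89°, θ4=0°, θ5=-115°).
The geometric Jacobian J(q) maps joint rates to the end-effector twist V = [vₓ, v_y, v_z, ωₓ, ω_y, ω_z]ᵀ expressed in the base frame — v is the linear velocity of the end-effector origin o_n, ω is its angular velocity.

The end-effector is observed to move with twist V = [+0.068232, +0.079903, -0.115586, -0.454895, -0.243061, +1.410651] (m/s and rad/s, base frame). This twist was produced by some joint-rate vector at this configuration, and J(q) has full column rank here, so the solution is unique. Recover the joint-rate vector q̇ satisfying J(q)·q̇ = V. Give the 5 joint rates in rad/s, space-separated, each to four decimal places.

o_n = [-0.8188, 0.0820, 0.6048]
J₁: ẑ×o_n = [-0.0820, -0.8188, 0.0000], ω = ẑ
J2: z=[-0.3907, -0.9205, 0.0000] o=[-0.4326, 0.1836, 0.0000] → [-0.5567, 0.2363, -0.3158, -0.3907, -0.9205, 0.0000]
J3: z=[0.0642, -0.0273, -0.9976] o=[-1.0332, 0.3517, -0.0432] → [-0.2867, -0.2555, -0.0115, 0.0642, -0.0273, -0.9976]
J4: z=[0.9113, -0.4058, 0.0697] o=[-1.0902, 0.2238, -0.0434] → [-0.2531, -0.5718, -0.0191, 0.9113, -0.4058, 0.0697]
J5: z=[0.9113, -0.4058, 0.0697] o=[-0.8973, -0.2015, -0.0194] → [-0.2731, -0.5634, 0.2901, 0.9113, -0.4058, 0.0697]
q̇ = J⁺·V = [0.4930, 0.4060, -0.9380, -0.2490, -0.0100]

0.4930 0.4060 -0.9380 -0.2490 -0.0100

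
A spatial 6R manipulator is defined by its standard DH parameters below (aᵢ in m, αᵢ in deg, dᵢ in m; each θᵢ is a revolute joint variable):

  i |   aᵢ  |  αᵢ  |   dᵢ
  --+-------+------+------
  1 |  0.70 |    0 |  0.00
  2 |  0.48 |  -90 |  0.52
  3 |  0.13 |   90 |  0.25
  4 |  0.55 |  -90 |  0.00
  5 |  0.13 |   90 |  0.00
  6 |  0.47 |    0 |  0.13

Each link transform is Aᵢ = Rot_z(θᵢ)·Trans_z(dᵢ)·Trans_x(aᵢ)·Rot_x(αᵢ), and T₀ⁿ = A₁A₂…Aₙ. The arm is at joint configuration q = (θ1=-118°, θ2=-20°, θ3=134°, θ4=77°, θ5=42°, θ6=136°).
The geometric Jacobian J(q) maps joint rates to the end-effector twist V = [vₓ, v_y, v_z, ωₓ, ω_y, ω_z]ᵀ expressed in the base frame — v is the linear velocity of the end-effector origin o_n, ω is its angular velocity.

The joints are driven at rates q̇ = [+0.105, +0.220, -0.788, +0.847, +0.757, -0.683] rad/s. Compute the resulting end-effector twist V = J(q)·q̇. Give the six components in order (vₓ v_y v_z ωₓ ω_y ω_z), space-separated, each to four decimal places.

o_n = [-0.3216, -1.6794, 0.4134]
J₁: ẑ×o_n = [1.6794, -0.3216, 0.0000], ω = ẑ
J2: z=[0.0000, 0.0000, 1.0000] o=[-0.3286, -0.6181, 0.0000] → [1.0613, 0.0070, -0.0000, 0.0000, 0.0000, 1.0000]
J3: z=[0.6691, -0.7431, 0.0000] o=[-0.6853, -0.9392, 0.5200] → [0.0792, 0.0713, -0.2250, 0.6691, -0.7431, 0.0000]
J4: z=[-0.5346, -0.4813, -0.6947] o=[-0.4509, -1.0646, 0.4265] → [-0.4208, -0.0968, 0.3909, -0.5346, -0.4813, -0.6947]
J5: z=[-0.3525, -0.6201, 0.7009] o=[-0.0285, -1.4054, 0.3375] → [0.1450, -0.1787, -0.0852, -0.3525, -0.6201, 0.7009]
J6: z=[0.1167, -0.7723, -0.6245] o=[0.0922, -1.4233, 0.3823] → [-0.1840, 0.2548, -0.3495, 0.1167, -0.7723, -0.6245]
V = J·q̇ = [0.2264, -0.4797, 0.6826, -1.3266, 0.2360, 0.6937]

0.2264 -0.4797 0.6826 -1.3266 0.2360 0.6937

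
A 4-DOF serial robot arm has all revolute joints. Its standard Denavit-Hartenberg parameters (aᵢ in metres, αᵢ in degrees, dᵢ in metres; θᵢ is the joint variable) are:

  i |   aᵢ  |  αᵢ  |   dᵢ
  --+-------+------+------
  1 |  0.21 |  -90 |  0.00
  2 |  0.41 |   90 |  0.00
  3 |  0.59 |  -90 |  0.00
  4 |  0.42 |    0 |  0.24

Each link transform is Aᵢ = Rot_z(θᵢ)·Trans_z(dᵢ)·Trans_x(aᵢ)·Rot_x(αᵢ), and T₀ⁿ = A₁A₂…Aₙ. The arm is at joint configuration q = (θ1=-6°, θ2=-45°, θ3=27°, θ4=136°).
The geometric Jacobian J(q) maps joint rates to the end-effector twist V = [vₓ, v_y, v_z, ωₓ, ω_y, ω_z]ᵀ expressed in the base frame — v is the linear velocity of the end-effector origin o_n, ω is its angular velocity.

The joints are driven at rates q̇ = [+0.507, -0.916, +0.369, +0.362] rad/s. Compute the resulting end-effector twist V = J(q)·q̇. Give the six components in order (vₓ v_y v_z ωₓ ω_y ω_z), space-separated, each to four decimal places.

-0.5338 0.4758 0.4710 -0.4371 -0.5508 0.6517

o_n = [0.8421, 0.2579, 0.1879]
J₁: ẑ×o_n = [-0.2579, 0.8421, 0.0000], ω = ẑ
J2: z=[0.1045, 0.9945, 0.0000] o=[0.2088, -0.0220, 0.0000] → [0.1869, -0.0196, -0.6005, 0.1045, 0.9945, 0.0000]
J3: z=[-0.7032, 0.0739, 0.7071] o=[0.4972, -0.0523, 0.2899] → [-0.2269, 0.1722, -0.2436, -0.7032, 0.0739, 0.7071]
J4: z=[-0.2261, 0.9197, -0.3210] o=[0.8949, 0.1753, 0.6616] → [-0.4091, -0.0902, 0.0298, -0.2261, 0.9197, -0.3210]
V = J·q̇ = [-0.5338, 0.4758, 0.4710, -0.4371, -0.5508, 0.6517]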